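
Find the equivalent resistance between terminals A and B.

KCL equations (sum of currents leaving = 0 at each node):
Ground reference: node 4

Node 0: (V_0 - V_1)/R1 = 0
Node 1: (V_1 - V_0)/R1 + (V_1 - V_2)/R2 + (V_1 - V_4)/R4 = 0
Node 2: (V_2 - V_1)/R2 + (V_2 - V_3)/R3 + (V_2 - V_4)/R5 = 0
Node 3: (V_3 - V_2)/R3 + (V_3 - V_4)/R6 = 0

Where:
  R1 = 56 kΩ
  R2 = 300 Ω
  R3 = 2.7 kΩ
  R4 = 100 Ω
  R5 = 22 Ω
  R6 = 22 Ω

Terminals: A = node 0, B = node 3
The network is not a plain series/parallel combination. Inject a 1 A test current into terminal A (node 0) and return it from terminal B (node 3); then R_eq = V_A / (1 A).
Nodal analysis, taking node 3 as the 0 V reference.
Current source I_test pushes 1 A into node 0 and draws it out of node 3.
KCL at each unknown node (sum of currents leaving = 0; resistances in Ω):
  Node 0: (V_0 - V_1)/56000 - 1 = 0
  Node 1: (V_1 - V_0)/56000 + (V_1 - V_2)/300 + (V_1 - V_4)/100 = 0
  Node 2: (V_2 - V_1)/300 + (V_2 - 0)/2700 + (V_2 - V_4)/22 = 0
  Node 4: (V_4 - V_1)/100 + (V_4 - V_2)/22 + (V_4 - 0)/22 = 0
Collecting terms (coefficients in siemens):
  0.00001786·V_0 - 0.00001786·V_1 = 1
  0.01335·V_1 - 0.00001786·V_0 - 0.003333·V_2 - 0.01·V_4 = 0
  0.04916·V_2 - 0.003333·V_1 - 0.04545·V_4 = 0
  0.1009·V_4 - 0.01·V_1 - 0.04545·V_2 = 0
Solving these 4 simultaneous equations (Gaussian elimination) gives:
  V_0 = 56100 V, V_1 = 98.03 V, V_2 = 26.79 V, V_4 = 21.78 V
R_eq = V_0 / 1 A = 56100 Ω = 56.1 kΩ

Final answer: 56.1 kΩ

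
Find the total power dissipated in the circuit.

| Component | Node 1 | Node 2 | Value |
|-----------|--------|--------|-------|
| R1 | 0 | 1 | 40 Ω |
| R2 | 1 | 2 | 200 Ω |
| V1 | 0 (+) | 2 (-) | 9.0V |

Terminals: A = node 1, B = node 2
Nodal analysis, taking node 2 as the 0 V reference.
Source V1 fixes V_0 = 9 V.
KCL at each unknown node (sum of currents leaving = 0; resistances in Ω):
  Node 1: (V_1 - 9)/40 + (V_1 - 0)/200 = 0
Collecting terms: 0.03 × V_1 = 0.225  =>  V_1 = 7.5 V
Power in each resistor, P = (ΔV)²/R:
  P_R1 = (9 - 7.5)²/40 = 0.05625 W
  P_R2 = (7.5 - 0)²/200 = 0.2812 W
P_total = P_R1 + P_R2 = 0.3375 W

Final answer: 0.3375 W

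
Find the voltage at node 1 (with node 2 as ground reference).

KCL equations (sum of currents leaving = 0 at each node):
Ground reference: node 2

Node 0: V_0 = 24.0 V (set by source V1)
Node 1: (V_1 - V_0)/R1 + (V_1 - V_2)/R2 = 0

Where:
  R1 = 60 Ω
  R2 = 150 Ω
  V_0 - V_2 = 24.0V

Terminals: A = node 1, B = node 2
Nodal analysis, taking node 2 as the 0 V reference.
Source V1 fixes V_0 = 24 V.
KCL at each unknown node (sum of currents leaving = 0; resistances in Ω):
  Node 1: (V_1 - 24)/60 + (V_1 - 0)/150 = 0
Collecting terms: 0.02333 × V_1 = 0.4  =>  V_1 = 17.14 V
The requested potential is V_1 = 17.14 V.

Final answer: V_1 = 17.14 V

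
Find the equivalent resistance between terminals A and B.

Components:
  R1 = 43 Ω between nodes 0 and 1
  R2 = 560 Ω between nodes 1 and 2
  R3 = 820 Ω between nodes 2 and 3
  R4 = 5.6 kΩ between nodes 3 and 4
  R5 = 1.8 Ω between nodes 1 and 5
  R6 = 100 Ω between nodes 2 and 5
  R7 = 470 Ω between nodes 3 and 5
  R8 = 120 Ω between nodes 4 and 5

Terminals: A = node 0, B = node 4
The network is not a plain series/parallel combination. Inject a 1 A test current into terminal A (node 0) and return it from terminal B (node 4); then R_eq = V_A / (1 A).
Nodal analysis, taking node 4 as the 0 V reference.
Current source I_test pushes 1 A into node 0 and draws it out of node 4.
KCL at each unknown node (sum of currents leaving = 0; resistances in Ω):
  Node 0: (V_0 - V_1)/43 - 1 = 0
  Node 1: (V_1 - V_0)/43 + (V_1 - V_2)/560 + (V_1 - V_5)/1.8 = 0
  Node 2: (V_2 - V_1)/560 + (V_2 - V_3)/820 + (V_2 - V_5)/100 = 0
  Node 3: (V_3 - V_2)/820 + (V_3 - 0)/5600 + (V_3 - V_5)/470 = 0
  Node 5: (V_5 - V_1)/1.8 + (V_5 - V_2)/100 + (V_5 - V_3)/470 + (V_5 - 0)/120 = 0
Collecting terms (coefficients in siemens):
  0.02326·V_0 - 0.02326·V_1 = 1
  0.5806·V_1 - 0.02326·V_0 - 0.001786·V_2 - 0.5556·V_5 = 0
  0.01301·V_2 - 0.001786·V_1 - 0.00122·V_3 - 0.01·V_5 = 0
  0.003526·V_3 - 0.00122·V_2 - 0.002128·V_5 = 0
  0.576·V_5 - 0.5556·V_1 - 0.01·V_2 - 0.002128·V_3 = 0
Solving these 5 simultaneous equations (Gaussian elimination) gives:
  V_0 = 162.4 V, V_1 = 119.4 V, V_2 = 117.3 V, V_3 = 111.5 V
  V_5 = 117.6 V
R_eq = V_0 / 1 A = 162.4 Ω

Final answer: 162.4 Ω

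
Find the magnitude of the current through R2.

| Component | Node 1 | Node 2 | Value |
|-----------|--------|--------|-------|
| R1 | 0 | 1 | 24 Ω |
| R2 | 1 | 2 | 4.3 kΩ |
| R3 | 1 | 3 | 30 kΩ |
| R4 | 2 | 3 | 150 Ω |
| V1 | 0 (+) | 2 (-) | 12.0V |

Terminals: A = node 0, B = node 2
Nodal analysis, taking node 2 as the 0 V reference.
Source V1 fixes V_0 = 12 V.
KCL at each unknown node (sum of currents leaving = 0; resistances in Ω):
  Node 1: (V_1 - 12)/24 + (V_1 - 0)/4300 + (V_1 - V_3)/30000 = 0
  Node 3: (V_3 - V_1)/30000 + (V_3 - 0)/150 = 0
Collecting terms (coefficients in siemens):
  0.04193·V_1 - 0.00003333·V_3 = 0.5
  0.0067·V_3 - 0.00003333·V_1 = 0
Determinant D = (0.04193)(0.0067) - (-0.00003333)(-0.00003333) = 0.0002809
V_1 = [(0.5)(0.0067) - (-0.00003333)(0)]/D = 11.92 V
V_3 = [(0.04193)(0) - (0.5)(-0.00003333)]/D = 0.05932 V
I_R2 = (V_1 - V_2)/R2 = (11.92 - 0)/4300 = 0.002773 A
|I_R2| = 0.002773 A

Final answer: |I_R2| = 0.002773 A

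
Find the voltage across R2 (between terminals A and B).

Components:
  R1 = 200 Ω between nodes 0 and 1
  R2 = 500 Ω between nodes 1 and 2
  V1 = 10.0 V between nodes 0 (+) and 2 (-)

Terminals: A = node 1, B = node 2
R1 and R2 are in series across V1 (node 0 → node 1 → node 2), and the output A–B is taken across R2, so this is a voltage divider.
Series current: I = V1/(R1 + R2) = 10/(200 + 500) = 10/700 = 0.01429 A
V_R2 = I × R2 = V1 × R2/(R1 + R2) = 10 × 500/700 = 7.143 V

Final answer: 7.143 V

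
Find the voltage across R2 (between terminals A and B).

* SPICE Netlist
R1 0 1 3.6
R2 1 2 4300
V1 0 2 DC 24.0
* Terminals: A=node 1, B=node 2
R1 and R2 are in series across V1 (node 0 → node 1 → node 2), and the output A–B is taken across R2, so this is a voltage divider.
Series current: I = V1/(R1 + R2) = 24/(3.6 + 4300) = 24/4304 = 0.005577 A
V_R2 = I × R2 = V1 × R2/(R1 + R2) = 24 × 4300/4304 = 23.98 V

Final answer: 23.98 V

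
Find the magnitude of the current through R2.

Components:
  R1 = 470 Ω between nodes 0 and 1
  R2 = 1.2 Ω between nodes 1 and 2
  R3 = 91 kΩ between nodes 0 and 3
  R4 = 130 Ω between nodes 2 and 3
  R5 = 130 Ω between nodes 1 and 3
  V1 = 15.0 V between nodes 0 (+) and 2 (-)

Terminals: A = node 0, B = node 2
Nodal analysis, taking node 2 as the 0 V reference.
Source V1 fixes V_0 = 15 V.
KCL at each unknown node (sum of currents leaving = 0; resistances in Ω):
  Node 1: (V_1 - 15)/470 + (V_1 - 0)/1.2 + (V_1 - V_3)/130 = 0
  Node 3: (V_3 - 15)/91000 + (V_3 - 0)/130 + (V_3 - V_1)/130 = 0
Collecting terms (coefficients in siemens):
  0.8432·V_1 - 0.007692·V_3 = 0.03191
  0.0154·V_3 - 0.007692·V_1 = 0.0001648
Determinant D = (0.8432)(0.0154) - (-0.007692)(-0.007692) = 0.01292
V_1 = [(0.03191)(0.0154) - (-0.007692)(0.0001648)]/D = 0.03812 V
V_3 = [(0.8432)(0.0001648) - (0.03191)(-0.007692)]/D = 0.02975 V
I_R2 = (V_1 - V_2)/R2 = (0.03812 - 0)/1.2 = 0.03177 A
|I_R2| = 0.03177 A

Final answer: |I_R2| = 0.03177 A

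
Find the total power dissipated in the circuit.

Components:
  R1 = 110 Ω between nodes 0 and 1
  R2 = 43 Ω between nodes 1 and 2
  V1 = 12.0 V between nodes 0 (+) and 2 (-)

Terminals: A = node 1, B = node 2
Nodal analysis, taking node 2 as the 0 V reference.
Source V1 fixes V_0 = 12 V.
KCL at each unknown node (sum of currents leaving = 0; resistances in Ω):
  Node 1: (V_1 - 12)/110 + (V_1 - 0)/43 = 0
Collecting terms: 0.03235 × V_1 = 0.1091  =>  V_1 = 3.373 V
Power in each resistor, P = (ΔV)²/R:
  P_R1 = (12 - 3.373)²/110 = 0.6767 W
  P_R2 = (3.373 - 0)²/43 = 0.2645 W
P_total = P_R1 + P_R2 = 0.9412 W

Final answer: 0.9412 W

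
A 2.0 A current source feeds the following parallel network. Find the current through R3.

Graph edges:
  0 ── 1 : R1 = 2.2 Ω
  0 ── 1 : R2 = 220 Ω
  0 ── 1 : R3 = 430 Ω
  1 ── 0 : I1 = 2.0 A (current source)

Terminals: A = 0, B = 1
All resistors sit directly between nodes 0 and 1, so they are in parallel and share one voltage V; the full source current 2 A splits among them.
1/R_par = 1/2.2 + 1/220 + 1/430 = 0.4614 S  =>  R_par = 2.167 Ω
V = I × R_par = 2 × 2.167 = 4.334 V
I_R3 = V/R3 = 4.334/430 = 0.01008 A

Final answer: 0.01008 A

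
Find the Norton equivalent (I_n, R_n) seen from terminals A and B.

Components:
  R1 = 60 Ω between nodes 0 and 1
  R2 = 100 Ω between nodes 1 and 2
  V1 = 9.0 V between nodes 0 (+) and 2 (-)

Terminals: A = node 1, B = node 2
Find the Thévenin equivalent first; then I_n = V_th/R_th and R_n = R_th.
Step 1 — V_th is the open-circuit voltage V_A - V_B (nothing connected across the terminals).
Nodal analysis, taking node 2 as the 0 V reference.
Source V1 fixes V_0 = 9 V.
KCL at each unknown node (sum of currents leaving = 0; resistances in Ω):
  Node 1: (V_1 - 9)/60 + (V_1 - 0)/100 = 0
Collecting terms: 0.02667 × V_1 = 0.15  =>  V_1 = 5.625 V
V_th = V_1 - V_2 = 5.625 - 0 = 5.625 V
Step 2 — R_th: zero the source — replace V1 by a short circuit (node 2 merges into node 0) — and find the resistance seen between A (node 1) and B (node 0).
Reduce the network between node 1 (A) and node 0 (B) by series/parallel combination:
  Rp1 = R1 ‖ R2 (parallel, both between nodes 0 and 1) = 1/(1/60 + 1/100) = 37.5 Ω
R_th = 37.5 Ω
I_n = V_th/R_th = 5.625/37.5 = 0.15 A, and R_n = R_th = 37.5 Ω

Final answer: I_n = 0.15 A, R_n = 37.5 Ω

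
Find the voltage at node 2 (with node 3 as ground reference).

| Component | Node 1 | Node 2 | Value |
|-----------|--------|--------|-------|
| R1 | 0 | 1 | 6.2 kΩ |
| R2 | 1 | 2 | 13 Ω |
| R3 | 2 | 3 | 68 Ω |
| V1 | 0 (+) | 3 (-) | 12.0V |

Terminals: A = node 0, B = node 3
Nodal analysis, taking node 3 as the 0 V reference.
Source V1 fixes V_0 = 12 V.
KCL at each unknown node (sum of currents leaving = 0; resistances in Ω):
  Node 1: (V_1 - 12)/6200 + (V_1 - V_2)/13 = 0
  Node 2: (V_2 - V_1)/13 + (V_2 - 0)/68 = 0
Collecting terms (coefficients in siemens):
  0.07708·V_1 - 0.07692·V_2 = 0.001935
  0.09163·V_2 - 0.07692·V_1 = 0
Determinant D = (0.07708)(0.09163) - (-0.07692)(-0.07692) = 0.001146
V_1 = [(0.001935)(0.09163) - (-0.07692)(0)]/D = 0.1548 V
V_2 = [(0.07708)(0) - (0.001935)(-0.07692)]/D = 0.1299 V
The requested potential is V_2 = 0.1299 V.

Final answer: V_2 = 0.1299 V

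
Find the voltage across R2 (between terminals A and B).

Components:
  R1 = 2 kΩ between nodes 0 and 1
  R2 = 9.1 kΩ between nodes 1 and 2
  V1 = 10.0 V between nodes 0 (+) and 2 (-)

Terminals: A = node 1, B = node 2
R1 and R2 are in series across V1 (node 0 → node 1 → node 2), and the output A–B is taken across R2, so this is a voltage divider.
Series current: I = V1/(R1 + R2) = 10/(2000 + 9100) = 10/11100 = 0.0009009 A
V_R2 = I × R2 = V1 × R2/(R1 + R2) = 10 × 9100/11100 = 8.198 V

Final answer: 8.198 V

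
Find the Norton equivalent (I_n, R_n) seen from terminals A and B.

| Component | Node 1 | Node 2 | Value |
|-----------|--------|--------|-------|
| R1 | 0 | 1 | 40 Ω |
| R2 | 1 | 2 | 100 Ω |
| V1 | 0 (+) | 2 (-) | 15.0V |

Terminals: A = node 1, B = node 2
Find the Thévenin equivalent first; then I_n = V_th/R_th and R_n = R_th.
Step 1 — V_th is the open-circuit voltage V_A - V_B (nothing connected across the terminals).
Nodal analysis, taking node 2 as the 0 V reference.
Source V1 fixes V_0 = 15 V.
KCL at each unknown node (sum of currents leaving = 0; resistances in Ω):
  Node 1: (V_1 - 15)/40 + (V_1 - 0)/100 = 0
Collecting terms: 0.035 × V_1 = 0.375  =>  V_1 = 10.71 V
V_th = V_1 - V_2 = 10.71 - 0 = 10.71 V
Step 2 — R_th: zero the source — replace V1 by a short circuit (node 2 merges into node 0) — and find the resistance seen between A (node 1) and B (node 0).
Reduce the network between node 1 (A) and node 0 (B) by series/parallel combination:
  Rp1 = R1 ‖ R2 (parallel, both between nodes 0 and 1) = 1/(1/40 + 1/100) = 28.57 Ω
R_th = 28.57 Ω
I_n = V_th/R_th = 10.71/28.57 = 0.375 A, and R_n = R_th = 28.57 Ω

Final answer: I_n = 0.375 A, R_n = 28.57 Ω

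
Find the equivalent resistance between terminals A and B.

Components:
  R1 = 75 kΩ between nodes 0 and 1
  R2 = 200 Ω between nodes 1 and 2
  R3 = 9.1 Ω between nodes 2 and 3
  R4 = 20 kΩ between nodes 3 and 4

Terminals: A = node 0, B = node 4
Reduce the network between node 0 (A) and node 4 (B) by series/parallel combination:
  Rs1 = R1 + R2 (series, joined only at node 1) = 75000 + 200 = 75200 Ω
  Rs2 = R3 + Rs1 (series, joined only at node 2) = 9.1 + 75200 = 75210 Ω
  Rs3 = R4 + Rs2 (series, joined only at node 3) = 20000 + 75210 = 95210 Ω
R_eq = 95.21 kΩ

Final answer: 95.21 kΩ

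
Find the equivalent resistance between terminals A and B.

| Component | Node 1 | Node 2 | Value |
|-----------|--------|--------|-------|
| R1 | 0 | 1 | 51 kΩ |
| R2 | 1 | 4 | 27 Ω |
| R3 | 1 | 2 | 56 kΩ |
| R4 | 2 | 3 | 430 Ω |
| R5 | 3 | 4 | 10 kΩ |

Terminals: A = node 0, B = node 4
Reduce the network between node 0 (A) and node 4 (B) by series/parallel combination:
  Rs1 = R3 + R4 (series, joined only at node 2) = 56000 + 430 = 56430 Ω
  Rs2 = R5 + Rs1 (series, joined only at node 3) = 10000 + 56430 = 66430 Ω
  Rp1 = R2 ‖ Rs2 (parallel, both between nodes 1 and 4) = 1/(1/27 + 1/66430) = 26.99 Ω
  Rs3 = R1 + Rp1 (series, joined only at node 1) = 51000 + 26.99 = 51030 Ω
R_eq = 51.03 kΩ

Final answer: 51.03 kΩ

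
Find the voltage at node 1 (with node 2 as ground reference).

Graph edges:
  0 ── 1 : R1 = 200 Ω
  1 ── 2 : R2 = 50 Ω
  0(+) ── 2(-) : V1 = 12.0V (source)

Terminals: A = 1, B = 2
Nodal analysis, taking node 2 as the 0 V reference.
Source V1 fixes V_0 = 12 V.
KCL at each unknown node (sum of currents leaving = 0; resistances in Ω):
  Node 1: (V_1 - 12)/200 + (V_1 - 0)/50 = 0
Collecting terms: 0.025 × V_1 = 0.06  =>  V_1 = 2.4 V
The requested potential is V_1 = 2.4 V.

Final answer: V_1 = 2.4 V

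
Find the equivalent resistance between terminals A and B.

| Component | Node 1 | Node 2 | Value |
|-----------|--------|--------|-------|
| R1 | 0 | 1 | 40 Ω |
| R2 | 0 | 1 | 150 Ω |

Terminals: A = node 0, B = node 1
Reduce the network between node 0 (A) and node 1 (B) by series/parallel combination:
  Rp1 = R1 ‖ R2 (parallel, both between nodes 0 and 1) = 1/(1/40 + 1/150) = 31.58 Ω
R_eq = 31.58 Ω

Final answer: 31.58 Ω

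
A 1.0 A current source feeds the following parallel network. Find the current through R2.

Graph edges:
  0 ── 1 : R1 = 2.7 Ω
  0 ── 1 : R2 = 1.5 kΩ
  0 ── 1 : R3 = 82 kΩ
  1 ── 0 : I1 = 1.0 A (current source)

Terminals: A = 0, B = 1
All resistors sit directly between nodes 0 and 1, so they are in parallel and share one voltage V; the full source current 1 A splits among them.
1/R_par = 1/2.7 + 1/1500 + 1/82000 = 0.371 S  =>  R_par = 2.695 Ω
V = I × R_par = 1 × 2.695 = 2.695 V
I_R2 = V/R2 = 2.695/1500 = 0.001797 A

Final answer: 0.001797 A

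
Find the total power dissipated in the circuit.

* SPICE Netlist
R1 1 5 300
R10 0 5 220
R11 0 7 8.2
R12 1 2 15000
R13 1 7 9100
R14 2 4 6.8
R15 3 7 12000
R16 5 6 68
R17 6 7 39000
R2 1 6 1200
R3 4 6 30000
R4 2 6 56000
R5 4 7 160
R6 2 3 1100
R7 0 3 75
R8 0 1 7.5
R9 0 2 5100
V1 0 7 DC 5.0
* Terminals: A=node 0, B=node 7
Nodal analysis, taking node 7 as the 0 V reference.
Source V1 fixes V_0 = 5 V.
KCL at each unknown node (sum of currents leaving = 0; resistances in Ω):
  Node 1: (V_1 - V_5)/300 + (V_1 - V_6)/1200 + (V_1 - 5)/7.5 + (V_1 - V_2)/15000 + (V_1 - 0)/9100 = 0
  Node 2: (V_2 - V_6)/56000 + (V_2 - V_3)/1100 + (V_2 - 5)/5100 + (V_2 - V_1)/15000 + (V_2 - V_4)/6.8 = 0
  Node 3: (V_3 - V_2)/1100 + (V_3 - 5)/75 + (V_3 - 0)/12000 = 0
  Node 4: (V_4 - V_6)/30000 + (V_4 - 0)/160 + (V_4 - V_2)/6.8 = 0
  Node 5: (V_5 - V_1)/300 + (V_5 - 5)/220 + (V_5 - V_6)/68 = 0
  Node 6: (V_6 - V_1)/1200 + (V_6 - V_4)/30000 + (V_6 - V_2)/56000 + (V_6 - V_5)/68 + (V_6 - 0)/39000 = 0
Collecting terms (coefficients in siemens):
  0.1377·V_1 - 0.00006667·V_2 - 0.003333·V_5 - 0.0008333·V_6 = 0.6667
  0.1482·V_2 - 0.00006667·V_1 - 0.0009091·V_3 - 0.1471·V_4 - 0.00001786·V_6 = 0.0009804
  0.01433·V_3 - 0.0009091·V_2 = 0.06667
  0.1533·V_4 - 0.1471·V_2 - 0.00003333·V_6 = 0
  0.02258·V_5 - 0.003333·V_1 - 0.01471·V_6 = 0.02273
  0.01562·V_6 - 0.0008333·V_1 - 0.00001786·V_2 - 0.00003333·V_4 - 0.01471·V_5 = 0
Solving these 6 simultaneous equations (Gaussian elimination) gives:
  V_1 = 4.993 V, V_2 = 0.8089 V, V_3 = 4.705 V, V_4 = 0.7768 V
  V_5 = 4.959 V, V_6 = 4.939 V
Power in each resistor, P = (ΔV)²/R:
  P_R1 = (4.993 - 4.959)²/300 = 0.000003667 W
  P_R2 = (4.993 - 4.939)²/1200 = 0.00000236 W
  P_R3 = (0.7768 - 4.939)²/30000 = 0.0005776 W
  P_R4 = (0.8089 - 4.939)²/56000 = 0.0003047 W
  P_R5 = (0.7768 - 0)²/160 = 0.003772 W
  P_R6 = (0.8089 - 4.705)²/1100 = 0.0138 W
  P_R7 = (5 - 4.705)²/75 = 0.001161 W
  P_R8 = (5 - 4.993)²/7.5 = 0.000007239 W
  P_R9 = (5 - 0.8089)²/5100 = 0.003444 W
  P_R10 = (5 - 4.959)²/220 = 0.000007469 W
  P_R11 = (5 - 0)²/8.2 = 3.049 W
  P_R12 = (4.993 - 0.8089)²/15000 = 0.001167 W
  P_R13 = (4.993 - 0)²/9100 = 0.002739 W
  P_R14 = (0.8089 - 0.7768)²/6.8 = 0.0001513 W
  P_R15 = (4.705 - 0)²/12000 = 0.001845 W
  P_R16 = (4.959 - 4.939)²/68 = 0.00000591 W
  P_R17 = (4.939 - 0)²/39000 = 0.0006256 W
P_total = P_R1 + P_R2 + P_R3 + P_R4 + P_R5 + P_R6 + P_R7 + P_R8 + P_R9 + P_R10 + P_R11 + P_R12 + P_R13 + P_R14 + P_R15 + P_R16 + P_R17 = 3.078 W

Final answer: 3.078 W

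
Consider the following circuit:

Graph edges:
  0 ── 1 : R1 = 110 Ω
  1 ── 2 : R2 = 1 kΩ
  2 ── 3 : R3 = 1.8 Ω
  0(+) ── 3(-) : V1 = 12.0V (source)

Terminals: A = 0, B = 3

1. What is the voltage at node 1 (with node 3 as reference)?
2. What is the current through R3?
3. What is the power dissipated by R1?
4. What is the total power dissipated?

Nodal analysis, taking node 3 as the 0 V reference.
Source V1 fixes V_0 = 12 V.
KCL at each unknown node (sum of currents leaving = 0; resistances in Ω):
  Node 1: (V_1 - 12)/110 + (V_1 - V_2)/1000 = 0
  Node 2: (V_2 - V_1)/1000 + (V_2 - 0)/1.8 = 0
Collecting terms (coefficients in siemens):
  0.01009·V_1 - 0.001·V_2 = 0.1091
  0.5566·V_2 - 0.001·V_1 = 0
Determinant D = (0.01009)(0.5566) - (-0.001)(-0.001) = 0.005615
V_1 = [(0.1091)(0.5566) - (-0.001)(0)]/D = 10.81 V
V_2 = [(0.01009)(0) - (0.1091)(-0.001)]/D = 0.01943 V
Part 1:
  Read off the nodal solution: V_1 = 10.81 V
Part 2:
  I_R3 = (V_2 - V_3)/R3 = (0.01943 - 0)/1.8 = 0.01079 A
  Magnitude: I_R3 = 0.01079 A
Part 3:
  I_R1 = (V_0 - V_1)/R1 = (12 - 10.81)/110 = 0.01079 A
  P_R1 = I_R1² × R1 = (0.01079)² × 110 = 0.01281 W
Part 4:
  Power in each resistor, P = (ΔV)²/R:
    P_R1 = (12 - 10.81)²/110 = 0.01281 W
    P_R2 = (10.81 - 0.01943)²/1000 = 0.1165 W
    P_R3 = (0.01943 - 0)²/1.8 = 0.0002097 W
  P_total = P_R1 + P_R2 + P_R3 = 0.1295 W

Final answers:
1. V_1 = 10.81 V
2. I_R3 = 0.01079 A
3. P_R1 = 0.01281 W
4. P_total = 0.1295 W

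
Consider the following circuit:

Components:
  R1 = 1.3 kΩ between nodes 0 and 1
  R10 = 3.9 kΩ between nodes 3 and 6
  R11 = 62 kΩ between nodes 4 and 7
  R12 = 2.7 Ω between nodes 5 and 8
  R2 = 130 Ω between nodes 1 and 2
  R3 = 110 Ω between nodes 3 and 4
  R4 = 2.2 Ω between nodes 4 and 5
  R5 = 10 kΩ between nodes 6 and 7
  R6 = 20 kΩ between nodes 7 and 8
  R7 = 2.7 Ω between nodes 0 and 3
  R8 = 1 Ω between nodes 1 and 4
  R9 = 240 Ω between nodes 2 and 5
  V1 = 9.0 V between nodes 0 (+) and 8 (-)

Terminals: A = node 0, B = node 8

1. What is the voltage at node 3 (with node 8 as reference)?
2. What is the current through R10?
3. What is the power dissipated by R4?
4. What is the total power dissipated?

Nodal analysis, taking node 8 as the 0 V reference.
Source V1 fixes V_0 = 9 V.
KCL at each unknown node (sum of currents leaving = 0; resistances in Ω):
  Node 1: (V_1 - 9)/1300 + (V_1 - V_2)/130 + (V_1 - V_4)/1 = 0
  Node 2: (V_2 - V_1)/130 + (V_2 - V_5)/240 = 0
  Node 3: (V_3 - V_4)/110 + (V_3 - 9)/2.7 + (V_3 - V_6)/3900 = 0
  Node 4: (V_4 - V_3)/110 + (V_4 - V_5)/2.2 + (V_4 - V_1)/1 + (V_4 - V_7)/62000 = 0
  Node 5: (V_5 - V_4)/2.2 + (V_5 - V_2)/240 + (V_5 - 0)/2.7 = 0
  Node 6: (V_6 - V_7)/10000 + (V_6 - V_3)/3900 = 0
  Node 7: (V_7 - V_6)/10000 + (V_7 - 0)/20000 + (V_7 - V_4)/62000 = 0
Collecting terms (coefficients in siemens):
  1.008·V_1 - 0.007692·V_2 - 1·V_4 = 0.006923
  0.01186·V_2 - 0.007692·V_1 - 0.004167·V_5 = 0
  0.3797·V_3 - 0.009091·V_4 - 0.0002564·V_6 = 3.333
  1.464·V_4 - 1·V_1 - 0.009091·V_3 - 0.4545·V_5 - 0.00001613·V_7 = 0
  0.8291·V_5 - 0.004167·V_2 - 0.4545·V_4 = 0
  0.0003564·V_6 - 0.0002564·V_3 - 0.0001·V_7 = 0
  0.0001661·V_7 - 0.00001613·V_4 - 0.0001·V_6 = 0
Solving these 7 simultaneous equations (Gaussian elimination) gives:
  V_1 = 0.4113 V, V_2 = 0.3455 V, V_3 = 8.793 V, V_4 = 0.4052 V
  V_5 = 0.2239 V, V_6 = 7.625 V, V_7 = 4.629 V
Part 1:
  Read off the nodal solution: V_3 = 8.793 V
Part 2:
  I_R10 = (V_3 - V_6)/R10 = (8.793 - 7.625)/3900 = 0.0002996 A
  Magnitude: I_R10 = 0.0002996 A
Part 3:
  I_R4 = (V_4 - V_5)/R4 = (0.4052 - 0.2239)/2.2 = 0.08242 A
  P_R4 = I_R4² × R4 = (0.08242)² × 2.2 = 0.01495 W
Part 4:
  Power in each resistor, P = (ΔV)²/R:
    P_R1 = (9 - 0.4113)²/1300 = 0.05674 W
    P_R2 = (0.4113 - 0.3455)²/130 = 0.00003336 W
    P_R3 = (8.793 - 0.4052)²/110 = 0.6396 W
    P_R4 = (0.4052 - 0.2239)²/2.2 = 0.01495 W
    P_R5 = (7.625 - 4.629)²/10000 = 0.0008975 W
    P_R6 = (4.629 - 0)²/20000 = 0.001071 W
    P_R7 = (9 - 8.793)²/2.7 = 0.01582 W
    P_R8 = (0.4113 - 0.4052)²/1 = 0.00003721 W
    P_R9 = (0.3455 - 0.2239)²/240 = 0.00006159 W
    P_R10 = (8.793 - 7.625)²/3900 = 0.00035 W
    P_R11 = (0.4052 - 4.629)²/62000 = 0.0002878 W
    P_R12 = (0.2239 - 0)²/2.7 = 0.01857 W
  P_total = P_R1 + P_R2 + P_R3 + P_R4 + P_R5 + P_R6 + P_R7 + P_R8 + P_R9 + P_R10 + P_R11 + P_R12 = 0.7485 W

Final answers:
1. V_3 = 8.793 V
2. I_R10 = 0.0002996 A
3. P_R4 = 0.01495 W
4. P_total = 0.7485 W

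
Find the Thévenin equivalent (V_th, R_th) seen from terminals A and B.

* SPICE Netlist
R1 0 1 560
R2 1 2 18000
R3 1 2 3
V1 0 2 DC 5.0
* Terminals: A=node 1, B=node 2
Step 1 — V_th is the open-circuit voltage V_A - V_B (nothing connected across the terminals).
Nodal analysis, taking node 2 as the 0 V reference.
Source V1 fixes V_0 = 5 V.
KCL at each unknown node (sum of currents leaving = 0; resistances in Ω):
  Node 1: (V_1 - 5)/560 + (V_1 - 0)/18000 + (V_1 - 0)/3 = 0
Collecting terms: 0.3352 × V_1 = 0.008929  =>  V_1 = 0.02664 V
V_th = V_1 - V_2 = 0.02664 - 0 = 0.02664 V
Step 2 — R_th: zero the source — replace V1 by a short circuit (node 2 merges into node 0) — and find the resistance seen between A (node 1) and B (node 0).
Reduce the network between node 1 (A) and node 0 (B) by series/parallel combination:
  Rp1 = R1 ‖ R2 ‖ R3 (parallel, all between nodes 0 and 1) = 1/(1/560 + 1/18000 + 1/3) = 2.984 Ω
R_th = 2.984 Ω

Final answer: V_th = 0.02664 V, R_th = 2.984 Ω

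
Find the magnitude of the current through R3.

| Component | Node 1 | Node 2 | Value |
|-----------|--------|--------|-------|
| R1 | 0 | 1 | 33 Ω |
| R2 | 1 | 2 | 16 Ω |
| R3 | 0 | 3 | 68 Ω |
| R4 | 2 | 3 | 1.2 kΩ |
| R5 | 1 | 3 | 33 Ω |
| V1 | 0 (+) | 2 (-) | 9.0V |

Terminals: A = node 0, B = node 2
Nodal analysis, taking node 2 as the 0 V reference.
Source V1 fixes V_0 = 9 V.
KCL at each unknown node (sum of currents leaving = 0; resistances in Ω):
  Node 1: (V_1 - 9)/33 + (V_1 - 0)/16 + (V_1 - V_3)/33 = 0
  Node 3: (V_3 - 9)/68 + (V_3 - 0)/1200 + (V_3 - V_1)/33 = 0
Collecting terms (coefficients in siemens):
  0.1231·V_1 - 0.0303·V_3 = 0.2727
  0.04584·V_3 - 0.0303·V_1 = 0.1324
Determinant D = (0.1231)(0.04584) - (-0.0303)(-0.0303) = 0.004725
V_1 = [(0.2727)(0.04584) - (-0.0303)(0.1324)]/D = 3.495 V
V_3 = [(0.1231)(0.1324) - (0.2727)(-0.0303)]/D = 5.197 V
I_R3 = (V_0 - V_3)/R3 = (9 - 5.197)/68 = 0.05592 A
|I_R3| = 0.05592 A

Final answer: |I_R3| = 0.05592 A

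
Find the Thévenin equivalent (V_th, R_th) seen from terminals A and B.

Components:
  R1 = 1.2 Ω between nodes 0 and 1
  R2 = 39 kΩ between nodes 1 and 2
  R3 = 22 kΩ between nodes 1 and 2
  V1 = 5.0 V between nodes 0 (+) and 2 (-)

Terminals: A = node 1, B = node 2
Step 1 — V_th is the open-circuit voltage V_A - V_B (nothing connected across the terminals).
Nodal analysis, taking node 2 as the 0 V reference.
Source V1 fixes V_0 = 5 V.
KCL at each unknown node (sum of currents leaving = 0; resistances in Ω):
  Node 1: (V_1 - 5)/1.2 + (V_1 - 0)/39000 + (V_1 - 0)/22000 = 0
Collecting terms: 0.8334 × V_1 = 4.167  =>  V_1 = 5 V
V_th = V_1 - V_2 = 5 - 0 = 5 V
Step 2 — R_th: zero the source — replace V1 by a short circuit (node 2 merges into node 0) — and find the resistance seen between A (node 1) and B (node 0).
Reduce the network between node 1 (A) and node 0 (B) by series/parallel combination:
  Rp1 = R1 ‖ R2 ‖ R3 (parallel, all between nodes 0 and 1) = 1/(1/1.2 + 1/39000 + 1/22000) = 1.2 Ω
R_th = 1.2 Ω

Final answer: V_th = 5 V, R_th = 1.2 Ω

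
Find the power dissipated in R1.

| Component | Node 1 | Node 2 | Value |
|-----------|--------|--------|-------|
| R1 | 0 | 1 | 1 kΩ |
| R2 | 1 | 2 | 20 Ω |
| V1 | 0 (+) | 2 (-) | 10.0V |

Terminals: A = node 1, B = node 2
Nodal analysis, taking node 2 as the 0 V reference.
Source V1 fixes V_0 = 10 V.
KCL at each unknown node (sum of currents leaving = 0; resistances in Ω):
  Node 1: (V_1 - 10)/1000 + (V_1 - 0)/20 = 0
Collecting terms: 0.051 × V_1 = 0.01  =>  V_1 = 0.1961 V
I_R1 = (V_0 - V_1)/R1 = (10 - 0.1961)/1000 = 0.009804 A
P_R1 = I_R1² × R1 = (0.009804)² × 1000 = 0.09612 W

Final answer: 0.09612 W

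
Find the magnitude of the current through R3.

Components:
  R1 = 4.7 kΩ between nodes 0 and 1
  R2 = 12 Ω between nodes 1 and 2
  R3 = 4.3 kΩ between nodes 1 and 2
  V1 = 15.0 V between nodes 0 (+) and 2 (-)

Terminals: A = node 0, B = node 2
Nodal analysis, taking node 2 as the 0 V reference.
Source V1 fixes V_0 = 15 V.
KCL at each unknown node (sum of currents leaving = 0; resistances in Ω):
  Node 1: (V_1 - 15)/4700 + (V_1 - 0)/12 + (V_1 - 0)/4300 = 0
Collecting terms: 0.08378 × V_1 = 0.003191  =>  V_1 = 0.03809 V
I_R3 = (V_1 - V_2)/R3 = (0.03809 - 0)/4300 = 0.000008859 A
|I_R3| = 0.000008859 A

Final answer: |I_R3| = 8.859e-06 A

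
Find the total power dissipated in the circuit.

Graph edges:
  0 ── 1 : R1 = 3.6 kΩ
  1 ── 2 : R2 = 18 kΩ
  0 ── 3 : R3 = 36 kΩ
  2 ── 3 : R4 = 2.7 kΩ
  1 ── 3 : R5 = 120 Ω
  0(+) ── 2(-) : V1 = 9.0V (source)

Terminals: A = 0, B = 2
Nodal analysis, taking node 2 as the 0 V reference.
Source V1 fixes V_0 = 9 V.
KCL at each unknown node (sum of currents leaving = 0; resistances in Ω):
  Node 1: (V_1 - 9)/3600 + (V_1 - 0)/18000 + (V_1 - V_3)/120 = 0
  Node 3: (V_3 - 9)/36000 + (V_3 - 0)/2700 + (V_3 - V_1)/120 = 0
Collecting terms (coefficients in siemens):
  0.008667·V_1 - 0.008333·V_3 = 0.0025
  0.008731·V_3 - 0.008333·V_1 = 0.00025
Determinant D = (0.008667)(0.008731) - (-0.008333)(-0.008333) = 0.000006228
V_1 = [(0.0025)(0.008731) - (-0.008333)(0.00025)]/D = 3.839 V
V_3 = [(0.008667)(0.00025) - (0.0025)(-0.008333)]/D = 3.693 V
Power in each resistor, P = (ΔV)²/R:
  P_R1 = (9 - 3.839)²/3600 = 0.007398 W
  P_R2 = (3.839 - 0)²/18000 = 0.0008189 W
  P_R3 = (9 - 3.693)²/36000 = 0.0007824 W
  P_R4 = (0 - 3.693)²/2700 = 0.005051 W
  P_R5 = (3.839 - 3.693)²/120 = 0.0001787 W
P_total = P_R1 + P_R2 + P_R3 + P_R4 + P_R5 = 0.01423 W

Final answer: 0.01423 W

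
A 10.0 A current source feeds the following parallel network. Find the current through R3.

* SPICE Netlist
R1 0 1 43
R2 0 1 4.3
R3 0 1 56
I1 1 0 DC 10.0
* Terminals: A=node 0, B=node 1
All resistors sit directly between nodes 0 and 1, so they are in parallel and share one voltage V; the full source current 10 A splits among them.
1/R_par = 1/43 + 1/4.3 + 1/56 = 0.2737 S  =>  R_par = 3.654 Ω
V = I × R_par = 10 × 3.654 = 36.54 V
I_R3 = V/R3 = 36.54/56 = 0.6525 A

Final answer: 0.6525 A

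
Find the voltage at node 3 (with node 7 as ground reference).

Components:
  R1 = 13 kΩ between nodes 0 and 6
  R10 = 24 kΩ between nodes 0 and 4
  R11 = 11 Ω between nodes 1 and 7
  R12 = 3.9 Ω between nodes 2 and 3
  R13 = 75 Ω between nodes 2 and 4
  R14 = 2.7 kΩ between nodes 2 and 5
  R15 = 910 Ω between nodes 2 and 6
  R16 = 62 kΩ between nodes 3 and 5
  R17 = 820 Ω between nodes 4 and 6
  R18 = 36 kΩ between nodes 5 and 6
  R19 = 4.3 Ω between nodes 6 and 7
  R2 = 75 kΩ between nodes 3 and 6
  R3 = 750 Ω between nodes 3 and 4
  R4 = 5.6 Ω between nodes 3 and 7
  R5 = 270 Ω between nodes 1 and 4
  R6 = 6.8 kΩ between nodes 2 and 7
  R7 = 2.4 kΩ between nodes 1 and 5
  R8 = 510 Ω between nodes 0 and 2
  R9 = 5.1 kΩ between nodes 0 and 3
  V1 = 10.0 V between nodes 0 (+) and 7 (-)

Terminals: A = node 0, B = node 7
Nodal analysis, taking node 7 as the 0 V reference.
Source V1 fixes V_0 = 10 V.
KCL at each unknown node (sum of currents leaving = 0; resistances in Ω):
  Node 1: (V_1 - V_4)/270 + (V_1 - V_5)/2400 + (V_1 - 0)/11 = 0
  Node 2: (V_2 - 0)/6800 + (V_2 - 10)/510 + (V_2 - V_3)/3.9 + (V_2 - V_4)/75 + (V_2 - V_5)/2700 + (V_2 - V_6)/910 = 0
  Node 3: (V_3 - V_6)/75000 + (V_3 - V_4)/750 + (V_3 - 0)/5.6 + (V_3 - 10)/5100 + (V_3 - V_2)/3.9 + (V_3 - V_5)/62000 = 0
  Node 4: (V_4 - V_3)/750 + (V_4 - V_1)/270 + (V_4 - 10)/24000 + (V_4 - V_2)/75 + (V_4 - V_6)/820 = 0
  Node 5: (V_5 - V_1)/2400 + (V_5 - V_2)/2700 + (V_5 - V_3)/62000 + (V_5 - V_6)/36000 = 0
  Node 6: (V_6 - 10)/13000 + (V_6 - V_3)/75000 + (V_6 - V_2)/910 + (V_6 - V_4)/820 + (V_6 - V_5)/36000 + (V_6 - 0)/4.3 = 0
Collecting terms (coefficients in siemens):
  0.09503·V_1 - 0.003704·V_4 - 0.0004167·V_5 = 0
  0.2733·V_2 - 0.2564·V_3 - 0.01333·V_4 - 0.0003704·V_5 - 0.001099·V_6 = 0.01961
  0.4365·V_3 - 0.2564·V_2 - 0.001333·V_4 - 0.00001613·V_5 - 0.00001333·V_6 = 0.001961
  0.01963·V_4 - 0.003704·V_1 - 0.01333·V_2 - 0.001333·V_3 - 0.00122·V_6 = 0.0004167
  0.0008309·V_5 - 0.0004167·V_1 - 0.0003704·V_2 - 0.00001613·V_3 - 0.00002778·V_6 = 0
  0.235·V_6 - 0.001099·V_2 - 0.00001333·V_3 - 0.00122·V_4 - 0.00002778·V_5 = 0.0007692
Solving these 6 simultaneous equations (Gaussian elimination) gives:
  V_1 = 0.006552 V, V_2 = 0.1877 V, V_3 = 0.1152 V, V_4 = 0.1581 V
  V_5 = 0.08934 V, V_6 = 0.004988 V
The requested potential is V_3 = 0.1152 V.

Final answer: V_3 = 0.1152 V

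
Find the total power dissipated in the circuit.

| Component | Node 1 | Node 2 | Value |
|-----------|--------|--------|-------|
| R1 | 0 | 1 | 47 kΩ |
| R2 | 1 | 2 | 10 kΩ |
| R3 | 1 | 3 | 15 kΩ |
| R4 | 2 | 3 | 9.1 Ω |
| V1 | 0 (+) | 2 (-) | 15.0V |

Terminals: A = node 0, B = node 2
Nodal analysis, taking node 2 as the 0 V reference.
Source V1 fixes V_0 = 15 V.
KCL at each unknown node (sum of currents leaving = 0; resistances in Ω):
  Node 1: (V_1 - 15)/47000 + (V_1 - 0)/10000 + (V_1 - V_3)/15000 = 0
  Node 3: (V_3 - V_1)/15000 + (V_3 - 0)/9.1 = 0
Collecting terms (coefficients in siemens):
  0.0001879·V_1 - 0.00006667·V_3 = 0.0003191
  0.11·V_3 - 0.00006667·V_1 = 0
Determinant D = (0.0001879)(0.11) - (-0.00006667)(-0.00006667) = 0.00002066
V_1 = [(0.0003191)(0.11) - (-0.00006667)(0)]/D = 1.698 V
V_3 = [(0.0001879)(0) - (0.0003191)(-0.00006667)]/D = 0.00103 V
Power in each resistor, P = (ΔV)²/R:
  P_R1 = (15 - 1.698)²/47000 = 0.003764 W
  P_R2 = (1.698 - 0)²/10000 = 0.0002885 W
  P_R3 = (1.698 - 0.00103)²/15000 = 0.0001921 W
  P_R4 = (0 - 0.00103)²/9.1 = 0.0000001165 W
P_total = P_R1 + P_R2 + P_R3 + P_R4 = 0.004245 W

Final answer: 0.004245 W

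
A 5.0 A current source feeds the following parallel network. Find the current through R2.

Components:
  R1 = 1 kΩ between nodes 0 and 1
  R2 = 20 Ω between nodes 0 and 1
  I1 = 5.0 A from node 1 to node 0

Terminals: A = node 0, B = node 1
All resistors sit directly between nodes 0 and 1, so they are in parallel and share one voltage V; the full source current 5 A splits among them.
1/R_par = 1/1000 + 1/20 = 0.051 S  =>  R_par = 19.61 Ω
V = I × R_par = 5 × 19.61 = 98.04 V
I_R2 = V/R2 = 98.04/20 = 4.902 A

Final answer: 4.902 A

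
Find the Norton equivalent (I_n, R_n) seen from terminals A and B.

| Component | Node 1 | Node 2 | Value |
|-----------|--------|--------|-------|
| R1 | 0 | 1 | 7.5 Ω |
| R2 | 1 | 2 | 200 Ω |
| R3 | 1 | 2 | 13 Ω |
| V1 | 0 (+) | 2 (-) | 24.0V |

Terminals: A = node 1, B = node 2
Find the Thévenin equivalent first; then I_n = V_th/R_th and R_n = R_th.
Step 1 — V_th is the open-circuit voltage V_A - V_B (nothing connected across the terminals).
Nodal analysis, taking node 2 as the 0 V reference.
Source V1 fixes V_0 = 24 V.
KCL at each unknown node (sum of currents leaving = 0; resistances in Ω):
  Node 1: (V_1 - 24)/7.5 + (V_1 - 0)/200 + (V_1 - 0)/13 = 0
Collecting terms: 0.2153 × V_1 = 3.2  =>  V_1 = 14.87 V
V_th = V_1 - V_2 = 14.87 - 0 = 14.87 V
Step 2 — R_th: zero the source — replace V1 by a short circuit (node 2 merges into node 0) — and find the resistance seen between A (node 1) and B (node 0).
Reduce the network between node 1 (A) and node 0 (B) by series/parallel combination:
  Rp1 = R1 ‖ R2 ‖ R3 (parallel, all between nodes 0 and 1) = 1/(1/7.5 + 1/200 + 1/13) = 4.646 Ω
R_th = 4.646 Ω
I_n = V_th/R_th = 14.87/4.646 = 3.2 A, and R_n = R_th = 4.646 Ω

Final answer: I_n = 3.2 A, R_n = 4.646 Ω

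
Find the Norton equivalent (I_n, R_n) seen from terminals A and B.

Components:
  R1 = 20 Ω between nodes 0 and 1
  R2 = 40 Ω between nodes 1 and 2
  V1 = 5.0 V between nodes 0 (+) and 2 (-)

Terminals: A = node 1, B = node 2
Find the Thévenin equivalent first; then I_n = V_th/R_th and R_n = R_th.
Step 1 — V_th is the open-circuit voltage V_A - V_B (nothing connected across the terminals).
Nodal analysis, taking node 2 as the 0 V reference.
Source V1 fixes V_0 = 5 V.
KCL at each unknown node (sum of currents leaving = 0; resistances in Ω):
  Node 1: (V_1 - 5)/20 + (V_1 - 0)/40 = 0
Collecting terms: 0.075 × V_1 = 0.25  =>  V_1 = 3.333 V
V_th = V_1 - V_2 = 3.333 - 0 = 3.333 V
Step 2 — R_th: zero the source — replace V1 by a short circuit (node 2 merges into node 0) — and find the resistance seen between A (node 1) and B (node 0).
Reduce the network between node 1 (A) and node 0 (B) by series/parallel combination:
  Rp1 = R1 ‖ R2 (parallel, both between nodes 0 and 1) = 1/(1/20 + 1/40) = 13.33 Ω
R_th = 13.33 Ω
I_n = V_th/R_th = 3.333/13.33 = 0.25 A, and R_n = R_th = 13.33 Ω

Final answer: I_n = 0.25 A, R_n = 13.33 Ω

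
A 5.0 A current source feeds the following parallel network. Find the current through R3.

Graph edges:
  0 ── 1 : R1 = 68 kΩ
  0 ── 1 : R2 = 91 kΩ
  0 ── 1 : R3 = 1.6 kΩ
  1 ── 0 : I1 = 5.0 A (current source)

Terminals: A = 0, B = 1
All resistors sit directly between nodes 0 and 1, so they are in parallel and share one voltage V; the full source current 5 A splits among them.
1/R_par = 1/68000 + 1/91000 + 1/1600 = 0.0006507 S  =>  R_par = 1537 Ω
V = I × R_par = 5 × 1537 = 7684 V
I_R3 = V/R3 = 7684/1600 = 4.803 A

Final answer: 4.803 A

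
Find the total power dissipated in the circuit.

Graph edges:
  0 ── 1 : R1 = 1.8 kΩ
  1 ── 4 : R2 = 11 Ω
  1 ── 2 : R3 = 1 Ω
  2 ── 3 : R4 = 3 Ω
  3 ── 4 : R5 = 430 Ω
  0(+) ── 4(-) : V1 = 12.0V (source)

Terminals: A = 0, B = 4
Nodal analysis, taking node 4 as the 0 V reference.
Source V1 fixes V_0 = 12 V.
KCL at each unknown node (sum of currents leaving = 0; resistances in Ω):
  Node 1: (V_1 - 12)/1800 + (V_1 - 0)/11 + (V_1 - V_2)/1 = 0
  Node 2: (V_2 - V_1)/1 + (V_2 - V_3)/3 = 0
  Node 3: (V_3 - V_2)/3 + (V_3 - 0)/430 = 0
Collecting terms (coefficients in siemens):
  1.091·V_1 - 1·V_2 = 0.006667
  1.333·V_2 - 1·V_1 - 0.3333·V_3 = 0
  0.3357·V_3 - 0.3333·V_2 = 0
Solving these 3 simultaneous equations (Gaussian elimination) gives:
  V_1 = 0.0711 V, V_2 = 0.07093 V, V_3 = 0.07044 V
Power in each resistor, P = (ΔV)²/R:
  P_R1 = (12 - 0.0711)²/1800 = 0.07905 W
  P_R2 = (0.0711 - 0)²/11 = 0.0004595 W
  P_R3 = (0.0711 - 0.07093)²/1 = 0.00000002684 W
  P_R4 = (0.07093 - 0.07044)²/3 = 0.00000008051 W
  P_R5 = (0.07044 - 0)²/430 = 0.00001154 W
P_total = P_R1 + P_R2 + P_R3 + P_R4 + P_R5 = 0.07953 W

Final answer: 0.07953 W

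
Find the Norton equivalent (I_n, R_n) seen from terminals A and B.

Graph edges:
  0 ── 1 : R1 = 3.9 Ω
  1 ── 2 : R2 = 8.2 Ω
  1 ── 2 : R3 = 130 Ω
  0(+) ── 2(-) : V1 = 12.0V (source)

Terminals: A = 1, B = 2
Find the Thévenin equivalent first; then I_n = V_th/R_th and R_n = R_th.
Step 1 — V_th is the open-circuit voltage V_A - V_B (nothing connected across the terminals).
Nodal analysis, taking node 2 as the 0 V reference.
Source V1 fixes V_0 = 12 V.
KCL at each unknown node (sum of currents leaving = 0; resistances in Ω):
  Node 1: (V_1 - 12)/3.9 + (V_1 - 0)/8.2 + (V_1 - 0)/130 = 0
Collecting terms: 0.3861 × V_1 = 3.077  =>  V_1 = 7.97 V
V_th = V_1 - V_2 = 7.97 - 0 = 7.97 V
Step 2 — R_th: zero the source — replace V1 by a short circuit (node 2 merges into node 0) — and find the resistance seen between A (node 1) and B (node 0).
Reduce the network between node 1 (A) and node 0 (B) by series/parallel combination:
  Rp1 = R1 ‖ R2 ‖ R3 (parallel, all between nodes 0 and 1) = 1/(1/3.9 + 1/8.2 + 1/130) = 2.59 Ω
R_th = 2.59 Ω
I_n = V_th/R_th = 7.97/2.59 = 3.077 A, and R_n = R_th = 2.59 Ω

Final answer: I_n = 3.077 A, R_n = 2.59 Ω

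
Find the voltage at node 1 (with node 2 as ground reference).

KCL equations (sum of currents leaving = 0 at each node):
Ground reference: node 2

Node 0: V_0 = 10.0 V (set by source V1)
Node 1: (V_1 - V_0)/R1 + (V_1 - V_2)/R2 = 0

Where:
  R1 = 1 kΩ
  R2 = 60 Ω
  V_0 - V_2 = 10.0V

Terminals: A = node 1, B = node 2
Nodal analysis, taking node 2 as the 0 V reference.
Source V1 fixes V_0 = 10 V.
KCL at each unknown node (sum of currents leaving = 0; resistances in Ω):
  Node 1: (V_1 - 10)/1000 + (V_1 - 0)/60 = 0
Collecting terms: 0.01767 × V_1 = 0.01  =>  V_1 = 0.566 V
The requested potential is V_1 = 0.566 V.

Final answer: V_1 = 0.566 V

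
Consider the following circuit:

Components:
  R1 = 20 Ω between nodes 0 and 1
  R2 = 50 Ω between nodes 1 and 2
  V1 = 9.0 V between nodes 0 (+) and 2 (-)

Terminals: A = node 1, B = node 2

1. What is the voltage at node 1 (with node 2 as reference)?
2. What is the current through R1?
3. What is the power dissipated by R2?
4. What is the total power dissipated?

Nodal analysis, taking node 2 as the 0 V reference.
Source V1 fixes V_0 = 9 V.
KCL at each unknown node (sum of currents leaving = 0; resistances in Ω):
  Node 1: (V_1 - 9)/20 + (V_1 - 0)/50 = 0
Collecting terms: 0.07 × V_1 = 0.45  =>  V_1 = 6.429 V
Part 1:
  Read off the nodal solution: V_1 = 6.429 V
Part 2:
  I_R1 = (V_0 - V_1)/R1 = (9 - 6.429)/20 = 0.1286 A
  Magnitude: I_R1 = 0.1286 A
Part 3:
  I_R2 = (V_1 - V_2)/R2 = (6.429 - 0)/50 = 0.1286 A
  P_R2 = I_R2² × R2 = (0.1286)² × 50 = 0.8265 W
Part 4:
  Power in each resistor, P = (ΔV)²/R:
    P_R1 = (9 - 6.429)²/20 = 0.3306 W
    P_R2 = (6.429 - 0)²/50 = 0.8265 W
  P_total = P_R1 + P_R2 = 1.157 W

Final answers:
1. V_1 = 6.429 V
2. I_R1 = 0.1286 A
3. P_R2 = 0.8265 W
4. P_total = 1.157 W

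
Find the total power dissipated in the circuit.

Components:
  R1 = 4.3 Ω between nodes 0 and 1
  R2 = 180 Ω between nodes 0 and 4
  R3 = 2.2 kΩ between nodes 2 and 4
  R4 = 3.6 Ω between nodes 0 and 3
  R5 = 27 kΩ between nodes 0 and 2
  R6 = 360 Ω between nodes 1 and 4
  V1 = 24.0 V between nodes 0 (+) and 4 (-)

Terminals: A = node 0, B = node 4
Nodal analysis, taking node 4 as the 0 V reference.
Source V1 fixes V_0 = 24 V.
KCL at each unknown node (sum of currents leaving = 0; resistances in Ω):
  Node 1: (V_1 - 24)/4.3 + (V_1 - 0)/360 = 0
  Node 2: (V_2 - 0)/2200 + (V_2 - 24)/27000 = 0
  Node 3: (V_3 - 24)/3.6 = 0
Collecting terms (coefficients in siemens):
  0.2353·V_1 = 5.581
  0.0004916·V_2 = 0.0008889
  0.2778·V_3 = 6.667
Solving these 3 simultaneous equations (Gaussian elimination) gives:
  V_1 = 23.72 V, V_2 = 1.808 V, V_3 = 24 V
Power in each resistor, P = (ΔV)²/R:
  P_R1 = (24 - 23.72)²/4.3 = 0.01866 W
  P_R2 = (24 - 0)²/180 = 3.2 W
  P_R3 = (1.808 - 0)²/2200 = 0.001486 W
  P_R4 = (24 - 24)²/3.6 = 0 W
  P_R5 = (24 - 1.808)²/27000 = 0.01824 W
  P_R6 = (23.72 - 0)²/360 = 1.562 W
P_total = P_R1 + P_R2 + P_R3 + P_R4 + P_R5 + P_R6 = 4.801 W

Final answer: 4.801 W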